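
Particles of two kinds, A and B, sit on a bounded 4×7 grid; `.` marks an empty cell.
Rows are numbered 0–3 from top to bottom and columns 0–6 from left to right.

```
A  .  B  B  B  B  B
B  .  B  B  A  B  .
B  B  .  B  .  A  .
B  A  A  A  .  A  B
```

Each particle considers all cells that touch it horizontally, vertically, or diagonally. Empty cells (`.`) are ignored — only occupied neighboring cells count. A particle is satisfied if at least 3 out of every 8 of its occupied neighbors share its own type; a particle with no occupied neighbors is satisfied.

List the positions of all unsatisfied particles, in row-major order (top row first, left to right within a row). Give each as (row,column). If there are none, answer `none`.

(0,0), (1,4), (3,1), (3,6)

Row 0: (0,0)A 0/1 ✗ · (0,2)B 3/3 ✓ · (0,3)B 4/5 ✓ · (0,4)B 4/5 ✓ · (0,5)B 3/4 ✓ · (0,6)B 2/2 ✓
Row 1: (1,0)B 2/3 ✓ · (1,2)B 5/5 ✓ · (1,3)B 5/6 ✓ · (1,4)A 1/7 ✗ · (1,5)B 3/5 ✓
Row 2: (2,0)B 3/4 ✓ · (2,1)B 4/6 ✓ · (2,3)B 2/5 ✓ · (2,5)A 2/4 ✓
Row 3: (3,0)B 2/3 ✓ · (3,1)A 1/4 ✗ · (3,2)A 2/4 ✓ · (3,3)A 1/2 ✓ · (3,5)A 1/2 ✓ · (3,6)B 0/2 ✗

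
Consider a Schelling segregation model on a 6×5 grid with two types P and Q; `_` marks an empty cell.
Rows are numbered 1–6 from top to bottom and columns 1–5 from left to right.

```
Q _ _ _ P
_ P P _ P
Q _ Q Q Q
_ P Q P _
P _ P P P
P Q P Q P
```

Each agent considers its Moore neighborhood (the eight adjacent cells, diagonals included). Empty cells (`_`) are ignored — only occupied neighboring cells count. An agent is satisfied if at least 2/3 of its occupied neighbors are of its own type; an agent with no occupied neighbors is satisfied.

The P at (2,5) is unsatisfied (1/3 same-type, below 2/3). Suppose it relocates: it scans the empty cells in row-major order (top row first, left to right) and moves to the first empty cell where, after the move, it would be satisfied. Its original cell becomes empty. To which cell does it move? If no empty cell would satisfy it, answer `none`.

Vacating (2,5). Empty cells in order:
  (1,2): 2/3 same-type → satisfied — stop here.

(1,2)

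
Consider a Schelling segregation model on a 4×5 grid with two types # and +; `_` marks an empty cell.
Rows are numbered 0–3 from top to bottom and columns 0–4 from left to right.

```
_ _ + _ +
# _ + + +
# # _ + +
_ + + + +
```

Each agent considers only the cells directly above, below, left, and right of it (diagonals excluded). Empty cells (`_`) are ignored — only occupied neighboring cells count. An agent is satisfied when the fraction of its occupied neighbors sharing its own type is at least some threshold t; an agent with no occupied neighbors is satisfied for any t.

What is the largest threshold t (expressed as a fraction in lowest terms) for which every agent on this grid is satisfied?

1/2

(0,2)+ 1/1
(0,4)+ 1/1
(1,0)# 1/1
(1,2)+ 2/2
(1,3)+ 3/3
(1,4)+ 3/3
(2,0)# 2/2
(2,1)# 1/2
(2,3)+ 3/3
(2,4)+ 3/3
(3,1)+ 1/2
(3,2)+ 2/2
(3,3)+ 3/3
(3,4)+ 2/2
The smallest same-type fraction is 1/2 at (2,1), which reduces to 1/2. Any threshold above that leaves this agent unsatisfied.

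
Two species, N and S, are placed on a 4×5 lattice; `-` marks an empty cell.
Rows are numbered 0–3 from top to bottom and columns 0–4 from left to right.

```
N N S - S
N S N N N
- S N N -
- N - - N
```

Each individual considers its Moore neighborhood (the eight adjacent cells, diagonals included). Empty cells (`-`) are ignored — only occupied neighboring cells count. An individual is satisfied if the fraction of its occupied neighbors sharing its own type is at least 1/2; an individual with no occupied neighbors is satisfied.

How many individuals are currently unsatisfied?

Row 0: (0,0)N 2/3 satisfied · (0,1)N 3/5 satisfied · (0,2)S 1/4 not · (0,4)S 0/2 not
Row 1: (1,0)N 2/4 satisfied · (1,1)S 2/7 not · (1,2)N 4/7 satisfied · (1,3)N 4/6 satisfied · (1,4)N 2/3 satisfied
Row 2: (2,1)S 1/5 not · (2,2)N 4/6 satisfied · (2,3)N 5/5 satisfied
Row 3: (3,1)N 1/2 satisfied · (3,4)N 1/1 satisfied
Unsatisfied: (0,2), (0,4), (1,1), (2,1) — 4 in total.

4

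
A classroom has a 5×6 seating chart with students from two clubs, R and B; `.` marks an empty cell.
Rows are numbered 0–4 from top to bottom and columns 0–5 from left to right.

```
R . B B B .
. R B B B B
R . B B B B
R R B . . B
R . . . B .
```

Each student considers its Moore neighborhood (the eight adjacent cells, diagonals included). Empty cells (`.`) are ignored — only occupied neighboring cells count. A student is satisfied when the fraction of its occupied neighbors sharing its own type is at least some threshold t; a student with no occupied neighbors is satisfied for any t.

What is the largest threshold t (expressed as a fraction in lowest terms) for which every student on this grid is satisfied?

2/5

(0,0)R 1/1
(0,2)B 3/4
(0,3)B 5/5
(0,4)B 4/4
(1,1)R 2/5
(1,2)B 5/6
(1,3)B 8/8
(1,4)B 7/7
(1,5)B 4/4
(2,0)R 3/3
(2,2)B 4/6
(2,3)B 6/6
(2,4)B 6/6
(2,5)B 4/4
(3,0)R 3/3
(3,1)R 3/5
(3,2)B 2/3
(3,5)B 3/3
(4,0)R 2/2
(4,4)B 1/1
The smallest same-type fraction is 2/5 at (1,1), which reduces to 2/5. Any threshold above that leaves this student unsatisfied.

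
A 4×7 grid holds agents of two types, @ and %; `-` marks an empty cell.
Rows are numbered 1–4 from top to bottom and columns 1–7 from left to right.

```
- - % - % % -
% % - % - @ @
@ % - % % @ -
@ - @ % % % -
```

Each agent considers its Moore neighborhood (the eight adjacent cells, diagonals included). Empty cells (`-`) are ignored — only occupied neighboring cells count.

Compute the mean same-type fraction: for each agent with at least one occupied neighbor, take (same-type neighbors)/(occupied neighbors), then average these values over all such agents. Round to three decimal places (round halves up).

(1,3)% 2/2
(1,5)% 2/3
(1,6)% 1/3
(2,1)% 2/3
(2,2)% 3/4
(2,4)% 4/4
(2,6)@ 2/5
(2,7)@ 2/3
(3,1)@ 1/4
(3,2)% 2/5
(3,4)% 4/5
(3,5)% 5/7
(3,6)@ 2/5
(4,1)@ 1/2
(4,3)@ 0/3
(4,4)% 3/4
(4,5)% 4/5
(4,6)% 2/3
Sum over 18 agents: 2/2 + 2/3 + 1/3 + 2/3 + 3/4 + 4/4 + 2/5 + 2/3 + 1/4 + 2/5 + 4/5 + 5/7 + 2/5 + 1/2 + 0/3 + 3/4 + 4/5 + 2/3 = 1507/140; mean = 1507/140 ÷ 18 = 1507/2520 = 0.598015… → 0.598.

0.598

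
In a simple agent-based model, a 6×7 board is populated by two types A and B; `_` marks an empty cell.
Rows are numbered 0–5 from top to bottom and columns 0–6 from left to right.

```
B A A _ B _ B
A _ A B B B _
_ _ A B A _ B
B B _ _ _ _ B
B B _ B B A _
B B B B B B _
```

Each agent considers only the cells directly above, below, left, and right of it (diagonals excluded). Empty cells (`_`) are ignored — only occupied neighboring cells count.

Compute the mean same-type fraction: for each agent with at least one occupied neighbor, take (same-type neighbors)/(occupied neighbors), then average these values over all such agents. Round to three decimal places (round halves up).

0.725

Row 0: (0,0)B 0/2 · (0,1)A 1/2 · (0,2)A 2/2 · (0,4)B 1/1 · (0,6)B — no occupied neighbors
Row 1: (1,0)A 0/1 · (1,2)A 2/3 · (1,3)B 2/3 · (1,4)B 3/4 · (1,5)B 1/1
Row 2: (2,2)A 1/2 · (2,3)B 1/3 · (2,4)A 0/2 · (2,6)B 1/1
Row 3: (3,0)B 2/2 · (3,1)B 2/2 · (3,6)B 1/1
Row 4: (4,0)B 3/3 · (4,1)B 3/3 · (4,3)B 2/2 · (4,4)B 2/3 · (4,5)A 0/2
Row 5: (5,0)B 2/2 · (5,1)B 3/3 · (5,2)B 2/2 · (5,3)B 3/3 · (5,4)B 3/3 · (5,5)B 1/2
Sum over 27 agents: 0/2 + 1/2 + 2/2 + 1/1 + 0/1 + 2/3 + 2/3 + 3/4 + 1/1 + 1/2 + 1/3 + 0/2 + 1/1 + 2/2 + 2/2 + 1/1 + 3/3 + 3/3 + 2/2 + 2/3 + 0/2 + 2/2 + 3/3 + 2/2 + 3/3 + 3/3 + 1/2 = 235/12; mean = 235/12 ÷ 27 = 235/324 = 0.725308… → 0.725.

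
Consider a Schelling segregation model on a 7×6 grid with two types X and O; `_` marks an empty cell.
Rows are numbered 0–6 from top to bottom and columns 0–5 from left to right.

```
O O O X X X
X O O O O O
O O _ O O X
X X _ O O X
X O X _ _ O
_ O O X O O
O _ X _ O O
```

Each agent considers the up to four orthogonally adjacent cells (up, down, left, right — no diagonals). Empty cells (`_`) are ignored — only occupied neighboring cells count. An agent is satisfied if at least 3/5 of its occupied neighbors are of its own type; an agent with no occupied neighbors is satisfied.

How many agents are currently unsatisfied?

Row 0: (0,0)O 1/2 unhappy · (0,1)O 3/3 ok · (0,2)O 2/3 ok · (0,3)X 1/3 unhappy · (0,4)X 2/3 ok · (0,5)X 1/2 unhappy
Row 1: (1,0)X 0/3 unhappy · (1,1)O 3/4 ok · (1,2)O 3/3 ok · (1,3)O 3/4 ok · (1,4)O 3/4 ok · (1,5)O 1/3 unhappy
Row 2: (2,0)O 1/3 unhappy · (2,1)O 2/3 ok · (2,3)O 3/3 ok · (2,4)O 3/4 ok · (2,5)X 1/3 unhappy
Row 3: (3,0)X 2/3 ok · (3,1)X 1/3 unhappy · (3,3)O 2/2 ok · (3,4)O 2/3 ok · (3,5)X 1/3 unhappy
Row 4: (4,0)X 1/2 unhappy · (4,1)O 1/4 unhappy · (4,2)X 0/2 unhappy · (4,5)O 1/2 unhappy
Row 5: (5,1)O 2/2 ok · (5,2)O 1/4 unhappy · (5,3)X 0/2 unhappy · (5,4)O 2/3 ok · (5,5)O 3/3 ok
Row 6: (6,0)O 0/0 ok · (6,2)X 0/1 unhappy · (6,4)O 2/2 ok · (6,5)O 2/2 ok
Unsatisfied: (0,0), (0,3), (0,5), (1,0), (1,5), (2,0), (2,5), (3,1), (3,5), (4,0), (4,1), (4,2), (4,5), (5,2), (5,3), (6,2) — 16 in total.

16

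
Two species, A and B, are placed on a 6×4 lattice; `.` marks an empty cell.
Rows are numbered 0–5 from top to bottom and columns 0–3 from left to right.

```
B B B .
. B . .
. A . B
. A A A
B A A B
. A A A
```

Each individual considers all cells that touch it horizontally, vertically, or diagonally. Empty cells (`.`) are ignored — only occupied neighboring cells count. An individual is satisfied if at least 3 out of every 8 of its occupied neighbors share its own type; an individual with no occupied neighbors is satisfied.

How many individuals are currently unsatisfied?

3

Row 0: (0,0)B 2/2 satisfied · (0,1)B 3/3 satisfied · (0,2)B 2/2 satisfied
Row 1: (1,1)B 3/4 satisfied
Row 2: (2,1)A 2/3 satisfied · (2,3)B 0/2 not
Row 3: (3,1)A 4/5 satisfied · (3,2)A 5/7 satisfied · (3,3)A 2/4 satisfied
Row 4: (4,0)B 0/3 not · (4,1)A 5/6 satisfied · (4,2)A 7/8 satisfied · (4,3)B 0/5 not
Row 5: (5,1)A 3/4 satisfied · (5,2)A 4/5 satisfied · (5,3)A 2/3 satisfied
Unsatisfied: (2,3), (4,0), (4,3) — 3 in total.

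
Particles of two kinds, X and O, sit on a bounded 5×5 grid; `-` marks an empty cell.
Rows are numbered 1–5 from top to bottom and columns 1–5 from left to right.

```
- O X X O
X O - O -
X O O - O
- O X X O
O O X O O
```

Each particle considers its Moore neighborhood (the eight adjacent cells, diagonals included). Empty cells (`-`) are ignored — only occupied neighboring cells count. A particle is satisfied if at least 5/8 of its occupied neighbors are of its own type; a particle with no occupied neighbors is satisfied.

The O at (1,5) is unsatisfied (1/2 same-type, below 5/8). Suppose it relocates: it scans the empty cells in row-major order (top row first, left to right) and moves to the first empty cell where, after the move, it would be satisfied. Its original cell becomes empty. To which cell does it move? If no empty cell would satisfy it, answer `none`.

Vacating (1,5). Empty cells in order:
  (1,1): 2/3 same-type → satisfied — stop here.

(1,1)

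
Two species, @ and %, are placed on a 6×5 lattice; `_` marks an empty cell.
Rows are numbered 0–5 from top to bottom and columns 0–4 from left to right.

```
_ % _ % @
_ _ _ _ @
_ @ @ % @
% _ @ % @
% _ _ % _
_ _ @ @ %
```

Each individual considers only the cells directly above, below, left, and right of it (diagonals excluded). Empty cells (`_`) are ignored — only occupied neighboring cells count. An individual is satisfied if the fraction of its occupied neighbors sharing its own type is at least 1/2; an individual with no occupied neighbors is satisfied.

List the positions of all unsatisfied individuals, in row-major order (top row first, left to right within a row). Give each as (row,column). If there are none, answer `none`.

Row 0: (0,1)% 0/0 ok · (0,3)% 0/1 unhappy · (0,4)@ 1/2 ok
Row 1: (1,4)@ 2/2 ok
Row 2: (2,1)@ 1/1 ok · (2,2)@ 2/3 ok · (2,3)% 1/3 unhappy · (2,4)@ 2/3 ok
Row 3: (3,0)% 1/1 ok · (3,2)@ 1/2 ok · (3,3)% 2/4 ok · (3,4)@ 1/2 ok
Row 4: (4,0)% 1/1 ok · (4,3)% 1/2 ok
Row 5: (5,2)@ 1/1 ok · (5,3)@ 1/3 unhappy · (5,4)% 0/1 unhappy

(0,3), (2,3), (5,3), (5,4)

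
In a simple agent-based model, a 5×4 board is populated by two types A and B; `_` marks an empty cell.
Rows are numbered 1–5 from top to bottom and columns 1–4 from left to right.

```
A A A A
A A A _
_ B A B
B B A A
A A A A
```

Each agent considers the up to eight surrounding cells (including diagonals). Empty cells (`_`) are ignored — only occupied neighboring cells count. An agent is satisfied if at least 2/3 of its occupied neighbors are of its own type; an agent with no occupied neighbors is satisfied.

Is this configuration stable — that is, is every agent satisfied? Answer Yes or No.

Row 1: (1,1)A 3/3 satisfied · (1,2)A 5/5 satisfied · (1,3)A 4/4 satisfied · (1,4)A 2/2 satisfied
Row 2: (2,1)A 3/4 satisfied · (2,2)A 6/7 satisfied · (2,3)A 5/7 satisfied
Row 3: (3,2)B 2/7 not · (3,3)A 4/7 not · (3,4)B 0/4 not
Row 4: (4,1)B 2/4 not · (4,2)B 2/7 not · (4,3)A 5/8 not · (4,4)A 4/5 satisfied
Row 5: (5,1)A 1/3 not · (5,2)A 3/5 not · (5,3)A 4/5 satisfied · (5,4)A 3/3 satisfied
For instance (3,2) has only 2/7 same-type neighbors, below 2/3.

No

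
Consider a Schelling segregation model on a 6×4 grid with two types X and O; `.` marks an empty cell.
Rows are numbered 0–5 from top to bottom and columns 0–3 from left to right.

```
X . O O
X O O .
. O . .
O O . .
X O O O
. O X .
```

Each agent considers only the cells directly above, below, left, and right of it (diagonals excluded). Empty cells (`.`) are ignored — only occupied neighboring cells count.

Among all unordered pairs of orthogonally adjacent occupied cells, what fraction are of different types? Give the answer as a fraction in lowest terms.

5/16

Scan each occupied cell's neighbors to the right and below so each pair is counted once.
Row 0: X(0,0)–X(1,0)= O(0,2)–O(0,3)= O(0,2)–O(1,2)=  → 0/3 unlike.
Row 1: X(1,0)–O(1,1)≠ O(1,1)–O(1,2)= O(1,1)–O(2,1)=  → 1/3 unlike.
Row 2: O(2,1)–O(3,1)=  → 0/1 unlike.
Row 3: O(3,0)–O(3,1)= O(3,0)–X(4,0)≠ O(3,1)–O(4,1)=  → 1/3 unlike.
Row 4: X(4,0)–O(4,1)≠ O(4,1)–O(4,2)= O(4,1)–O(5,1)= O(4,2)–O(4,3)= O(4,2)–X(5,2)≠  → 2/5 unlike.
Row 5: O(5,1)–X(5,2)≠  → 1/1 unlike.
Total adjacent occupied pairs: 16; unlike-type pairs: 5.
5/16 is already in lowest terms.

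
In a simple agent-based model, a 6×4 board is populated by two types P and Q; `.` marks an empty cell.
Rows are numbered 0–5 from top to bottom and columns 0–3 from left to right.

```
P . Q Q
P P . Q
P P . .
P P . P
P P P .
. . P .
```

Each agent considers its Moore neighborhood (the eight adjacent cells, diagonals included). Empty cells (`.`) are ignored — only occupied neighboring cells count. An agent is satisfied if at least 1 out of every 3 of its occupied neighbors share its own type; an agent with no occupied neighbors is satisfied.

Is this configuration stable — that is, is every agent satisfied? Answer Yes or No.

(0,0)P 2/2 ✓
(0,2)Q 2/3 ✓
(0,3)Q 2/2 ✓
(1,0)P 4/4 ✓
(1,1)P 4/5 ✓
(1,3)Q 2/2 ✓
(2,0)P 5/5 ✓
(2,1)P 5/5 ✓
(3,0)P 5/5 ✓
(3,1)P 6/6 ✓
(3,3)P 1/1 ✓
(4,0)P 3/3 ✓
(4,1)P 5/5 ✓
(4,2)P 4/4 ✓
(5,2)P 2/2 ✓
All meet the threshold, so the configuration is stable.

Yes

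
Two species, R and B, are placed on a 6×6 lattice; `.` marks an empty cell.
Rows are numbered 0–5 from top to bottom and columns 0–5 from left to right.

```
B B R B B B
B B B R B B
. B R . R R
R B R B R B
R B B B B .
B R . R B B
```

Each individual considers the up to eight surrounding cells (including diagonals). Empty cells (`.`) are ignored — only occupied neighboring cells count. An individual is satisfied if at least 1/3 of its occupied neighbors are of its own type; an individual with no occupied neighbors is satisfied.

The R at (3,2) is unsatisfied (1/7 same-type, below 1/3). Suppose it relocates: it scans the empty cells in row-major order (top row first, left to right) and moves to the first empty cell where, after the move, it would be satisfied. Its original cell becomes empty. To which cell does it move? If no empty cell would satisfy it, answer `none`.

(2,3)

Vacating (3,2). Empty cells in order:
  (2,0): 1/5 same-type → still unsatisfied.
  (2,3): 4/7 same-type → satisfied — stop here.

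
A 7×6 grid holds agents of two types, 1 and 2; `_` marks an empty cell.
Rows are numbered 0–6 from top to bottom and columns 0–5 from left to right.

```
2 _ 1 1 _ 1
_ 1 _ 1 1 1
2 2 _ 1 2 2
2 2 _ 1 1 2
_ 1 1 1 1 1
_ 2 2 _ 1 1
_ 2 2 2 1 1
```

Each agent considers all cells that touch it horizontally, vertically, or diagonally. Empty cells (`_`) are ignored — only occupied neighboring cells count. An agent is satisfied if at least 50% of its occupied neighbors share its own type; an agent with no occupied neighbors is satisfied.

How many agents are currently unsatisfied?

(0,0)2 0/1 not
(0,2)1 3/3 satisfied
(0,3)1 3/3 satisfied
(0,5)1 2/2 satisfied
(1,1)1 1/4 not
(1,3)1 4/5 satisfied
(1,4)1 5/7 satisfied
(1,5)1 2/4 satisfied
(2,0)2 3/4 satisfied
(2,1)2 3/4 satisfied
(2,3)1 4/5 satisfied
(2,4)2 2/8 not
(2,5)2 2/5 not
(3,0)2 3/4 satisfied
(3,1)2 3/5 satisfied
(3,3)1 5/6 satisfied
(3,4)1 5/8 satisfied
(3,5)2 2/5 not
(4,1)1 1/5 not
(4,2)1 3/6 satisfied
(4,3)1 5/6 satisfied
(4,4)1 6/7 satisfied
(4,5)1 4/5 satisfied
(5,1)2 3/5 satisfied
(5,2)2 4/7 satisfied
(5,4)1 6/7 satisfied
(5,5)1 5/5 satisfied
(6,1)2 3/3 satisfied
(6,2)2 4/4 satisfied
(6,3)2 2/4 satisfied
(6,4)1 3/4 satisfied
(6,5)1 3/3 satisfied
Unsatisfied: (0,0), (1,1), (2,4), (2,5), (3,5), (4,1) — 6 in total.

6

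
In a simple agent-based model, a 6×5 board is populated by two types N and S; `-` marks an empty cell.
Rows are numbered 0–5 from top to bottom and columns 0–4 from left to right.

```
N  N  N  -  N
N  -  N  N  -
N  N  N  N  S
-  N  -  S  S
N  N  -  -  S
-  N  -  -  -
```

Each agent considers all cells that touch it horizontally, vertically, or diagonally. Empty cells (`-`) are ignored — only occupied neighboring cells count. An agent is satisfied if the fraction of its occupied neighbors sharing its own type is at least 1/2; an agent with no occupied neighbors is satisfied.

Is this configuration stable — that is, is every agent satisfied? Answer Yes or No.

(0,0)N 2/2 ✓
(0,1)N 4/4 ✓
(0,2)N 3/3 ✓
(0,4)N 1/1 ✓
(1,0)N 4/4 ✓
(1,2)N 6/6 ✓
(1,3)N 5/6 ✓
(2,0)N 3/3 ✓
(2,1)N 5/5 ✓
(2,2)N 5/6 ✓
(2,3)N 3/6 ✓
(2,4)S 2/4 ✓
(3,1)N 5/5 ✓
(3,3)S 3/5 ✓
(3,4)S 3/4 ✓
(4,0)N 3/3 ✓
(4,1)N 3/3 ✓
(4,4)S 2/2 ✓
(5,1)N 2/2 ✓
All meet the threshold, so the configuration is stable.

Yes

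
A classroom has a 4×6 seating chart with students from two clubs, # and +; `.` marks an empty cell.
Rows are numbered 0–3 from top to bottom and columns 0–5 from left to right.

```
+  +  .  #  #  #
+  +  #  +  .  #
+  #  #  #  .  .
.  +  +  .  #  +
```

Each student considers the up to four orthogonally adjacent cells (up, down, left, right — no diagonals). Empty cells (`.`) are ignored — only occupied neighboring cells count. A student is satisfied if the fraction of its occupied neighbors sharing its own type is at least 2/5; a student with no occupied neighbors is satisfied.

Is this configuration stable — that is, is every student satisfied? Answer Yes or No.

Row 0: (0,0)+ 2/2 satisfied · (0,1)+ 2/2 satisfied · (0,3)# 1/2 satisfied · (0,4)# 2/2 satisfied · (0,5)# 2/2 satisfied
Row 1: (1,0)+ 3/3 satisfied · (1,1)+ 2/4 satisfied · (1,2)# 1/3 not · (1,3)+ 0/3 not · (1,5)# 1/1 satisfied
Row 2: (2,0)+ 1/2 satisfied · (2,1)# 1/4 not · (2,2)# 3/4 satisfied · (2,3)# 1/2 satisfied
Row 3: (3,1)+ 1/2 satisfied · (3,2)+ 1/2 satisfied · (3,4)# 0/1 not · (3,5)+ 0/1 not
For instance (1,2) has only 1/3 same-type neighbors, below 2/5.

No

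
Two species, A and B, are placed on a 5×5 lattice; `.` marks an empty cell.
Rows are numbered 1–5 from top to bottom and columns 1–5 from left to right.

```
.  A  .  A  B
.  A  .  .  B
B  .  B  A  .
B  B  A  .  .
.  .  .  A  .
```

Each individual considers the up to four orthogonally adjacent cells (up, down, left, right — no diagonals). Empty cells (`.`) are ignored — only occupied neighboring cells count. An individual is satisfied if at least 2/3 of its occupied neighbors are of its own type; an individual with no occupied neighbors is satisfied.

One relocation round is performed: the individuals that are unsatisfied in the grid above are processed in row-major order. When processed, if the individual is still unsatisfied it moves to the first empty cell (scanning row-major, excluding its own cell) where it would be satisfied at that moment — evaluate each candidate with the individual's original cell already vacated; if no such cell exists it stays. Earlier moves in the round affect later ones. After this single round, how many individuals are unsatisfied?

Initially unsatisfied (in order): (1,4), (1,5), (3,3), (3,4), (4,2), (4,3).
  (1,4) → (1,1).
  (1,5): now satisfied by earlier moves; stays.
  (3,3) → (1,4).
  (3,4): now satisfied by earlier moves; stays.
  (4,2) → (2,4).
  (4,3): now satisfied by earlier moves; stays.
Resulting grid:
A A . B B
. A . B B
B . . A .
B . A . .
. . . A .
Unsatisfied now: (3,4).

1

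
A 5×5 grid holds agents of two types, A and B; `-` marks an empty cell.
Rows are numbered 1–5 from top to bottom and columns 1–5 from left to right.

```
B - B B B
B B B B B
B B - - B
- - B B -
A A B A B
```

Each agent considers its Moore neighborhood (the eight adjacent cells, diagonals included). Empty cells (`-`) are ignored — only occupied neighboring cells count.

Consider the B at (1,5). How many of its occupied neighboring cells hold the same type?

Occupied neighbors of (1,5): (1,4)=B, (2,4)=B, (2,5)=B.
Same type (B): 3 of 3.

3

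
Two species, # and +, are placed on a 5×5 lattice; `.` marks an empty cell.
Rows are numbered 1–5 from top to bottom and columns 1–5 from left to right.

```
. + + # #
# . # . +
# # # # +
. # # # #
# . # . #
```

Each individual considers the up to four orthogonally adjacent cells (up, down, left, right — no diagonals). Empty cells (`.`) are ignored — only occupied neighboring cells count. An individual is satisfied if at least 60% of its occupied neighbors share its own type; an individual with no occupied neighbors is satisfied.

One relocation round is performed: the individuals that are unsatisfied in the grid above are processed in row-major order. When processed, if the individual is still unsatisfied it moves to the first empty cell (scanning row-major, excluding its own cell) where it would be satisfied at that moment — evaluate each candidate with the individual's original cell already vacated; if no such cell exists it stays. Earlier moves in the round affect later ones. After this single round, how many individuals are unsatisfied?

1

Initially unsatisfied (in order): (1,3), (1,4), (1,5), (2,3), (2,5), (3,5).
  (1,3): no empty cell satisfies it; stays.
  (1,4) → (2,2).
  (1,5) → (2,4).
  (2,3): now satisfied by earlier moves; stays.
  (2,5) → (1,5).
  (3,5) → (1,4).
Resulting grid:
. + + + +
# # # # .
# # # # .
. # # # #
# . # . #
Unsatisfied now: (1,2).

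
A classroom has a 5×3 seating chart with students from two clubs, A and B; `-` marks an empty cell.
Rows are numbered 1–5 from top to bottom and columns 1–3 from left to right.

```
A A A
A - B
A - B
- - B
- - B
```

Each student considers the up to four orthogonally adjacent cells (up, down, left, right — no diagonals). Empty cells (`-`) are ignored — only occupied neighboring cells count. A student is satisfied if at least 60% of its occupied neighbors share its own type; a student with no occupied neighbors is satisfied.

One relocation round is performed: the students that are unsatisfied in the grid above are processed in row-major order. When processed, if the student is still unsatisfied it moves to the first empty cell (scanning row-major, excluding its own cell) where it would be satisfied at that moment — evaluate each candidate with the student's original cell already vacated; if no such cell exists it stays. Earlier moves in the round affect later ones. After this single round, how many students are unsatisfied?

0

Initially unsatisfied (in order): (1,3), (2,3).
  (1,3) → (2,2).
  (2,3) → (4,2).
Resulting grid:
A A -
A A -
A - B
- B B
- - B
All satisfied now.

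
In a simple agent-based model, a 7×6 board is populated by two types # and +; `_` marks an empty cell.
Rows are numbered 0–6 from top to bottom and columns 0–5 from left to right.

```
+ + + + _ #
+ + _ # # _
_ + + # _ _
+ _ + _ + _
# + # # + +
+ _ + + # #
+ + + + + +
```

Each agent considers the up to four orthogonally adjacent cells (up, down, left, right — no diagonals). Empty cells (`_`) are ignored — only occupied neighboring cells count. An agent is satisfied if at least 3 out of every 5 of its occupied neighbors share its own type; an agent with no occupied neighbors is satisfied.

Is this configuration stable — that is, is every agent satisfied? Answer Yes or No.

No

Row 0: (0,0)+ 2/2 ok · (0,1)+ 3/3 ok · (0,2)+ 2/2 ok · (0,3)+ 1/2 unhappy · (0,5)# 0/0 ok
Row 1: (1,0)+ 2/2 ok · (1,1)+ 3/3 ok · (1,3)# 2/3 ok · (1,4)# 1/1 ok
Row 2: (2,1)+ 2/2 ok · (2,2)+ 2/3 ok · (2,3)# 1/2 unhappy
Row 3: (3,0)+ 0/1 unhappy · (3,2)+ 1/2 unhappy · (3,4)+ 1/1 ok
Row 4: (4,0)# 0/3 unhappy · (4,1)+ 0/2 unhappy · (4,2)# 1/4 unhappy · (4,3)# 1/3 unhappy · (4,4)+ 2/4 unhappy · (4,5)+ 1/2 unhappy
Row 5: (5,0)+ 1/2 unhappy · (5,2)+ 2/3 ok · (5,3)+ 2/4 unhappy · (5,4)# 1/4 unhappy · (5,5)# 1/3 unhappy
Row 6: (6,0)+ 2/2 ok · (6,1)+ 2/2 ok · (6,2)+ 3/3 ok · (6,3)+ 3/3 ok · (6,4)+ 2/3 ok · (6,5)+ 1/2 unhappy
For instance (0,3) has only 1/2 same-type neighbors, below 3/5.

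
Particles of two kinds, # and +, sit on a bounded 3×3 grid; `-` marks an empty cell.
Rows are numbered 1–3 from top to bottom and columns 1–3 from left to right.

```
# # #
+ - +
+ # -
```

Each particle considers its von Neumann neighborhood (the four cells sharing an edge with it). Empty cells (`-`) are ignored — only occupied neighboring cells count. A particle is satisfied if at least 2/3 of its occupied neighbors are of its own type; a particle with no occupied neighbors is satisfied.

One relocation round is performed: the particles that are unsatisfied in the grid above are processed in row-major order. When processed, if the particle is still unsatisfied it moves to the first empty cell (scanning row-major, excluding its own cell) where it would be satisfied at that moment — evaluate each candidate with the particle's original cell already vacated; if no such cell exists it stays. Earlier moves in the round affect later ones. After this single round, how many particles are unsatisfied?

6

Initially unsatisfied (in order): (1,1), (1,3), (2,1), (2,3), (3,1), (3,2).
  (1,1): no empty cell satisfies it; stays.
  (1,3): no empty cell satisfies it; stays.
  (2,1): no empty cell satisfies it; stays.
  (2,3): no empty cell satisfies it; stays.
  (3,1): no empty cell satisfies it; stays.
  (3,2): no empty cell satisfies it; stays.
Resulting grid:
# # #
+ - +
+ # -
Unsatisfied now: (1,1), (1,3), (2,1), (2,3), (3,1), (3,2).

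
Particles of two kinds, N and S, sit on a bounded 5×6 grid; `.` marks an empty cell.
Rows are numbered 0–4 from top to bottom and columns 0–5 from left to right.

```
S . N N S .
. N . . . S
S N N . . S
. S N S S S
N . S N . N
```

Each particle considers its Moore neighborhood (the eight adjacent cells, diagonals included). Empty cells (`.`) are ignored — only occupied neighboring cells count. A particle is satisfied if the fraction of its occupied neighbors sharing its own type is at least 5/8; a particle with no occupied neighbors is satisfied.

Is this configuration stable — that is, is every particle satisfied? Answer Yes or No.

No

Row 0: (0,0)S 0/1 unhappy · (0,2)N 2/2 ok · (0,3)N 1/2 unhappy · (0,4)S 1/2 unhappy
Row 1: (1,1)N 3/5 unhappy · (1,5)S 2/2 ok
Row 2: (2,0)S 1/3 unhappy · (2,1)N 3/5 unhappy · (2,2)N 3/5 unhappy · (2,5)S 3/3 ok
Row 3: (3,1)S 2/6 unhappy · (3,2)N 3/6 unhappy · (3,3)S 2/5 unhappy · (3,4)S 3/5 unhappy · (3,5)S 2/3 ok
Row 4: (4,0)N 0/1 unhappy · (4,2)S 2/4 unhappy · (4,3)N 1/4 unhappy · (4,5)N 0/2 unhappy
For instance (0,0) has only 0/1 same-type neighbors, below 5/8.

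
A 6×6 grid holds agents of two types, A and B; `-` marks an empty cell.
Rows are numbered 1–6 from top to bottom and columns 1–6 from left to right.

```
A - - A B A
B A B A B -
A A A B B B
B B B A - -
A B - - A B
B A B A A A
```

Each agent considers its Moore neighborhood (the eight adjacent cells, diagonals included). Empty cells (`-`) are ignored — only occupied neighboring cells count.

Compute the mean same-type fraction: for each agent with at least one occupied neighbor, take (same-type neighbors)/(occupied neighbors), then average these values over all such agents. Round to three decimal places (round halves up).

(1,1)A 1/2
(1,4)A 1/4
(1,5)B 1/4
(1,6)A 0/2
(2,1)B 0/4
(2,2)A 4/6
(2,3)B 1/6
(2,4)A 2/7
(2,5)B 4/7
(3,1)A 2/5
(3,2)A 3/8
(3,3)A 4/8
(3,4)B 4/7
(3,5)B 3/5
(3,6)B 2/2
(4,1)B 2/5
(4,2)B 3/7
(4,3)B 3/6
(4,4)A 2/5
(5,1)A 1/5
(5,2)B 5/7
(5,5)A 4/5
(5,6)B 0/3
(6,1)B 1/3
(6,2)A 1/4
(6,3)B 1/3
(6,4)A 2/3
(6,5)A 3/4
(6,6)A 2/3
Sum over 29 agents: 1/2 + 1/4 + 1/4 + 0/2 + 0/4 + 4/6 + 1/6 + 2/7 + 4/7 + 2/5 + 3/8 + 4/8 + 4/7 + 3/5 + 2/2 + 2/5 + 3/7 + 3/6 + 2/5 + 1/5 + 5/7 + 4/5 + 0/3 + 1/3 + 1/4 + 1/3 + 2/3 + 3/4 + 2/3 = 10567/840; mean = 10567/840 ÷ 29 = 10567/24360 = 0.433784… → 0.434.

0.434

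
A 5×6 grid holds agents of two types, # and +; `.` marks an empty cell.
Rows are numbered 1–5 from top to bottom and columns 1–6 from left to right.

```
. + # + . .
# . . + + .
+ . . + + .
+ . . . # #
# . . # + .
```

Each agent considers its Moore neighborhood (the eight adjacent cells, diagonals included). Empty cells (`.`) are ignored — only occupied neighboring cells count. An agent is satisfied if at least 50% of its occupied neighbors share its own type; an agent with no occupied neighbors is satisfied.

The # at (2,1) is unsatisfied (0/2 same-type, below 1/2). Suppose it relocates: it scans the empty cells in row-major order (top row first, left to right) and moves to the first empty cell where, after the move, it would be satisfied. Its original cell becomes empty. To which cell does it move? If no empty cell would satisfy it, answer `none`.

Vacating (2,1). Empty cells in order:
  (1,1): 0/1 same-type → still unsatisfied.
  (1,5): 0/3 same-type → still unsatisfied.
  (1,6): 0/1 same-type → still unsatisfied.
  (2,2): 1/3 same-type → still unsatisfied.
  (2,3): 1/5 same-type → still unsatisfied.
  (2,6): 0/2 same-type → still unsatisfied.
  (3,2): 0/2 same-type → still unsatisfied.
  (3,3): 0/2 same-type → still unsatisfied.
  (3,6): 2/4 same-type → satisfied — stop here.

(3,6)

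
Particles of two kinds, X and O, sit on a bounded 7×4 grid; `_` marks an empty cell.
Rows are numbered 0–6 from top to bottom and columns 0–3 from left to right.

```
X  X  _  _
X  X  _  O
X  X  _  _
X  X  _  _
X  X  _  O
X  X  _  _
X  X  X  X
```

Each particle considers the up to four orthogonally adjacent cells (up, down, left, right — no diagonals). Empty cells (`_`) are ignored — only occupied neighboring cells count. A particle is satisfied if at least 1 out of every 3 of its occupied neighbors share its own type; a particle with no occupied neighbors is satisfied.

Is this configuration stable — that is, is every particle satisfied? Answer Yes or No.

Yes

(0,0)X 2/2 ✓
(0,1)X 2/2 ✓
(1,0)X 3/3 ✓
(1,1)X 3/3 ✓
(1,3)O 0/0 ✓
(2,0)X 3/3 ✓
(2,1)X 3/3 ✓
(3,0)X 3/3 ✓
(3,1)X 3/3 ✓
(4,0)X 3/3 ✓
(4,1)X 3/3 ✓
(4,3)O 0/0 ✓
(5,0)X 3/3 ✓
(5,1)X 3/3 ✓
(6,0)X 2/2 ✓
(6,1)X 3/3 ✓
(6,2)X 2/2 ✓
(6,3)X 1/1 ✓
All meet the threshold, so the configuration is stable.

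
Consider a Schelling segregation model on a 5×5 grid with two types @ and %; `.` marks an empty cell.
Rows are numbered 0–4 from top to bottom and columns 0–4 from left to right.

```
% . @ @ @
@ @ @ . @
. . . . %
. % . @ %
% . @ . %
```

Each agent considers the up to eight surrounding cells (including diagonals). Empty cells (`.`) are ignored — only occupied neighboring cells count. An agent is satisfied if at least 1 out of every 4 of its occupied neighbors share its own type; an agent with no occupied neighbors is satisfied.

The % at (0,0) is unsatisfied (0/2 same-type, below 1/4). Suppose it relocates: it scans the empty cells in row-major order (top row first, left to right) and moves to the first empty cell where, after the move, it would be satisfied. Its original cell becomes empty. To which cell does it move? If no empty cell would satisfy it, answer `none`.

Vacating (0,0). Empty cells in order:
  (0,1): 0/4 same-type → still unsatisfied.
  (1,3): 1/6 same-type → still unsatisfied.
  (2,0): 1/3 same-type → satisfied — stop here.

(2,0)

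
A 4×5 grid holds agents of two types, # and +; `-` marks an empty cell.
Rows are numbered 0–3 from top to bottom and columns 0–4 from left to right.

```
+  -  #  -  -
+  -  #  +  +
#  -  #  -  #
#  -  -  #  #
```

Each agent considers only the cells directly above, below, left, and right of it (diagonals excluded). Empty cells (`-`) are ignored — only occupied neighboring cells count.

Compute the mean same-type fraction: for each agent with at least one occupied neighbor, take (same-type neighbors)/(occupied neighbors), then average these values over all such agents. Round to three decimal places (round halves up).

0.764

(0,0)+ 1/1
(0,2)# 1/1
(1,0)+ 1/2
(1,2)# 2/3
(1,3)+ 1/2
(1,4)+ 1/2
(2,0)# 1/2
(2,2)# 1/1
(2,4)# 1/2
(3,0)# 1/1
(3,3)# 1/1
(3,4)# 2/2
Sum over 12 agents: 1/1 + 1/1 + 1/2 + 2/3 + 1/2 + 1/2 + 1/2 + 1/1 + 1/2 + 1/1 + 1/1 + 2/2 = 55/6; mean = 55/6 ÷ 12 = 55/72 = 0.763888… → 0.764.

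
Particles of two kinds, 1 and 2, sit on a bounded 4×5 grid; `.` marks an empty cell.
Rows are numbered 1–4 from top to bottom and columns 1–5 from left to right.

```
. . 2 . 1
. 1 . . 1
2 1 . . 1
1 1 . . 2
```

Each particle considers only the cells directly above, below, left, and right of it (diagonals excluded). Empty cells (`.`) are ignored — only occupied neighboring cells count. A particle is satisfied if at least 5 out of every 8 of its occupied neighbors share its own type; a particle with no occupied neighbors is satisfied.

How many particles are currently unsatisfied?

Row 1: (1,3)2 0/0 ok · (1,5)1 1/1 ok
Row 2: (2,2)1 1/1 ok · (2,5)1 2/2 ok
Row 3: (3,1)2 0/2 unhappy · (3,2)1 2/3 ok · (3,5)1 1/2 unhappy
Row 4: (4,1)1 1/2 unhappy · (4,2)1 2/2 ok · (4,5)2 0/1 unhappy
Unsatisfied: (3,1), (3,5), (4,1), (4,5) — 4 in total.

4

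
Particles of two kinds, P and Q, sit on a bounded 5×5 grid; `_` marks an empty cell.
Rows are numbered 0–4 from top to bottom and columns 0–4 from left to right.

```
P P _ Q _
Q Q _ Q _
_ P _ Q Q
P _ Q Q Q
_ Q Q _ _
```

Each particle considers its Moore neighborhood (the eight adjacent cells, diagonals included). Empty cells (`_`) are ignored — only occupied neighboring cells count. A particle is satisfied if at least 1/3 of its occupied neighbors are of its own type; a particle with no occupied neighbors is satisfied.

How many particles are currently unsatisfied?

Row 0: (0,0)P 1/3 satisfied · (0,1)P 1/3 satisfied · (0,3)Q 1/1 satisfied
Row 1: (1,0)Q 1/4 not · (1,1)Q 1/4 not · (1,3)Q 3/3 satisfied
Row 2: (2,1)P 1/4 not · (2,3)Q 5/5 satisfied · (2,4)Q 4/4 satisfied
Row 3: (3,0)P 1/2 satisfied · (3,2)Q 4/5 satisfied · (3,3)Q 5/5 satisfied · (3,4)Q 3/3 satisfied
Row 4: (4,1)Q 2/3 satisfied · (4,2)Q 3/3 satisfied
Unsatisfied: (1,0), (1,1), (2,1) — 3 in total.

3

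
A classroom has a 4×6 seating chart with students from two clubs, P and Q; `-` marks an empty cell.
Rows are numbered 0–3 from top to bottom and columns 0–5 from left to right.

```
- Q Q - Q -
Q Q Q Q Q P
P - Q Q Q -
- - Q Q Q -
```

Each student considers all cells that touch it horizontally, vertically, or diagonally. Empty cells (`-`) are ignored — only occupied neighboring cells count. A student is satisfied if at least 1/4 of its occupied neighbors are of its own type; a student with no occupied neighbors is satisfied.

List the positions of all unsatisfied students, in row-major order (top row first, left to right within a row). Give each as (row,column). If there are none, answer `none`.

(1,5), (2,0)

Row 0: (0,1)Q 4/4 ✓ · (0,2)Q 4/4 ✓ · (0,4)Q 2/3 ✓
Row 1: (1,0)Q 2/3 ✓ · (1,1)Q 5/6 ✓ · (1,2)Q 6/6 ✓ · (1,3)Q 7/7 ✓ · (1,4)Q 4/5 ✓ · (1,5)P 0/3 ✗
Row 2: (2,0)P 0/2 ✗ · (2,2)Q 6/6 ✓ · (2,3)Q 8/8 ✓ · (2,4)Q 5/6 ✓
Row 3: (3,2)Q 3/3 ✓ · (3,3)Q 5/5 ✓ · (3,4)Q 3/3 ✓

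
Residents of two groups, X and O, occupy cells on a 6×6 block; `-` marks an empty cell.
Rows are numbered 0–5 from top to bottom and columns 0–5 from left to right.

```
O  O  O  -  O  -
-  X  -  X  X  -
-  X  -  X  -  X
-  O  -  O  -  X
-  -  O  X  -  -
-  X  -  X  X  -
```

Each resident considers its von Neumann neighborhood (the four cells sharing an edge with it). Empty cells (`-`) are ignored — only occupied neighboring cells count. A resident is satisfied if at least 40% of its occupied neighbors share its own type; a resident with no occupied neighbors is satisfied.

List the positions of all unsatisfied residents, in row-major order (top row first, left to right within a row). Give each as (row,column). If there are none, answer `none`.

(0,4), (3,1), (3,3), (4,2), (4,3)

Row 0: (0,0)O 1/1 satisfied · (0,1)O 2/3 satisfied · (0,2)O 1/1 satisfied · (0,4)O 0/1 not
Row 1: (1,1)X 1/2 satisfied · (1,3)X 2/2 satisfied · (1,4)X 1/2 satisfied
Row 2: (2,1)X 1/2 satisfied · (2,3)X 1/2 satisfied · (2,5)X 1/1 satisfied
Row 3: (3,1)O 0/1 not · (3,3)O 0/2 not · (3,5)X 1/1 satisfied
Row 4: (4,2)O 0/1 not · (4,3)X 1/3 not
Row 5: (5,1)X 0/0 satisfied · (5,3)X 2/2 satisfied · (5,4)X 1/1 satisfied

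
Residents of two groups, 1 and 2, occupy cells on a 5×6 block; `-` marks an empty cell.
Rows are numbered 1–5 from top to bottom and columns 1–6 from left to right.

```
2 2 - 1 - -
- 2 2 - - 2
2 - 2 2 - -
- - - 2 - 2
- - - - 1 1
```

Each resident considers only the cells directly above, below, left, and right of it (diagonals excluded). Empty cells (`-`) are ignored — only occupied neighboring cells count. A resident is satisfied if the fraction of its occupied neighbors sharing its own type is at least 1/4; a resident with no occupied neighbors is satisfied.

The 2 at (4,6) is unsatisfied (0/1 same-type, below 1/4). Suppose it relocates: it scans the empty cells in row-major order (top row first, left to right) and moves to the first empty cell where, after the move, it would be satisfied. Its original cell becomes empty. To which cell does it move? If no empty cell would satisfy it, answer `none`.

(1,3)

Vacating (4,6). Empty cells in order:
  (1,3): 2/3 same-type → satisfied — stop here.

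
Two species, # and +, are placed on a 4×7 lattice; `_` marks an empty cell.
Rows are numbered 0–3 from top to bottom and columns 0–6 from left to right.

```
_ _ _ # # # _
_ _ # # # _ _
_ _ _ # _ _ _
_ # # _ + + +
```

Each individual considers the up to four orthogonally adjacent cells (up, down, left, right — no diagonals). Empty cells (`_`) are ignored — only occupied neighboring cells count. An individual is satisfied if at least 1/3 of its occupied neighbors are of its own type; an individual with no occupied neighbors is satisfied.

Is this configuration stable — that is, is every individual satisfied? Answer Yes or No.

(0,3)# 2/2 ok
(0,4)# 3/3 ok
(0,5)# 1/1 ok
(1,2)# 1/1 ok
(1,3)# 4/4 ok
(1,4)# 2/2 ok
(2,3)# 1/1 ok
(3,1)# 1/1 ok
(3,2)# 1/1 ok
(3,4)+ 1/1 ok
(3,5)+ 2/2 ok
(3,6)+ 1/1 ok
All meet the threshold, so the configuration is stable.

Yes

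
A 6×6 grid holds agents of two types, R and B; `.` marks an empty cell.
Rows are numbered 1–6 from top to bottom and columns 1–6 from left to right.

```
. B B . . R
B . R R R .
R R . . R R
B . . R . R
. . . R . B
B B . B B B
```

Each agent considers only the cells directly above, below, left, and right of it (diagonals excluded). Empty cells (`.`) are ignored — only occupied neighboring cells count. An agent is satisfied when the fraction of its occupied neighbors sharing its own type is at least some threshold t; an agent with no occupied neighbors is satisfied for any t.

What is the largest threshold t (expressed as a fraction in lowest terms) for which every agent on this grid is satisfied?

0/1

(1,2)B 1/1
(1,3)B 1/2
(1,6)R — no occupied neighbors
(2,1)B 0/1
(2,3)R 1/2
(2,4)R 2/2
(2,5)R 2/2
(3,1)R 1/3
(3,2)R 1/1
(3,5)R 2/2
(3,6)R 2/2
(4,1)B 0/1
(4,4)R 1/1
(4,6)R 1/2
(5,4)R 1/2
(5,6)B 1/2
(6,1)B 1/1
(6,2)B 1/1
(6,4)B 1/2
(6,5)B 2/2
(6,6)B 2/2
The smallest same-type fraction is 0/1 at (2,1), which reduces to 0/1. Any threshold above that leaves this agent unsatisfied.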